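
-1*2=-2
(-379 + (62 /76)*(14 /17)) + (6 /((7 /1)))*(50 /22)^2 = -373.90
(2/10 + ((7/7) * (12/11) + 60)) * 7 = 23597/55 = 429.04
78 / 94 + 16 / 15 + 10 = 8387 / 705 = 11.90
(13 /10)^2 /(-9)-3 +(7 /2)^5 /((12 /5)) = 6210817 /28800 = 215.65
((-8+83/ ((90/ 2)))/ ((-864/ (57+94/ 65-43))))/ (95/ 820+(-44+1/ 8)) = -2850607/ 1133528175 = -0.00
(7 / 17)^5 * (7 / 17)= 117649 / 24137569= 0.00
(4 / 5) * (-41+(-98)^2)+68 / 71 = 2716232 / 355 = 7651.36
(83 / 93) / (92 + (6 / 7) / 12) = 0.01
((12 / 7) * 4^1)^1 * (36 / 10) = 864 / 35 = 24.69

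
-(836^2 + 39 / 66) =-15375725 / 22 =-698896.59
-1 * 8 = -8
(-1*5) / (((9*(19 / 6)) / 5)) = -50 / 57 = -0.88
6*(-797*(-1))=4782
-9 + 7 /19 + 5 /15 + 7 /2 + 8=3.20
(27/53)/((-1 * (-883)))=27/46799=0.00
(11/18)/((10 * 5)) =11/900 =0.01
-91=-91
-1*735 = -735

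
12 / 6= 2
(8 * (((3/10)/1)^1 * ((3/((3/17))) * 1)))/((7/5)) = 204/7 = 29.14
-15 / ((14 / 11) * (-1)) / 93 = 0.13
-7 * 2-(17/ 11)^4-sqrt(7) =-288495/ 14641-sqrt(7) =-22.35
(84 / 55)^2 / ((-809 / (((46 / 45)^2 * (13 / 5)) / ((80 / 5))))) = -1347892 / 2753128125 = -0.00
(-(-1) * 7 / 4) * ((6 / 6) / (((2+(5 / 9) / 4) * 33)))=3 / 121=0.02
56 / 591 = 0.09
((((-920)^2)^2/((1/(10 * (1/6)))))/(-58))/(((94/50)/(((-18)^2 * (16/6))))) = -12895073280000000/1363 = -9460802112986.06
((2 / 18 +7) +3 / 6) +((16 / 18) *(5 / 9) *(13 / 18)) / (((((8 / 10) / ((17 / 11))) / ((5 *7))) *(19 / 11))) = 597593 / 27702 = 21.57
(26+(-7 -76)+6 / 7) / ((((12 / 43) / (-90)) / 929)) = 235487565 / 14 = 16820540.36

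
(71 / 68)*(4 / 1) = 71 / 17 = 4.18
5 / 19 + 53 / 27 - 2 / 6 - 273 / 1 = -271.11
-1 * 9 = -9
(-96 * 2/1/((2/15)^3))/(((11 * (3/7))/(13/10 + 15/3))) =-1190700/11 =-108245.45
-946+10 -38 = -974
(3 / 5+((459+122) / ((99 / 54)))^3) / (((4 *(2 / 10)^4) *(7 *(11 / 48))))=317719170409500 / 102487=3100092405.96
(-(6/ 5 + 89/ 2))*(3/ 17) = -1371/ 170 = -8.06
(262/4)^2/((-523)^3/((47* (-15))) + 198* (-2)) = 12098505/571105948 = 0.02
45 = 45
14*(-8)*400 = -44800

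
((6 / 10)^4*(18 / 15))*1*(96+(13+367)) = 231336 / 3125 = 74.03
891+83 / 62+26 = 56937 / 62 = 918.34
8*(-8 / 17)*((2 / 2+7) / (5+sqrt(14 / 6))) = -4.61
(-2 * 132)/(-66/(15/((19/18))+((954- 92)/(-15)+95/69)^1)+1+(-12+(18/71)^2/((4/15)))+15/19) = 6941392999464/220692814241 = 31.45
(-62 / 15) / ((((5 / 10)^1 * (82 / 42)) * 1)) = -4.23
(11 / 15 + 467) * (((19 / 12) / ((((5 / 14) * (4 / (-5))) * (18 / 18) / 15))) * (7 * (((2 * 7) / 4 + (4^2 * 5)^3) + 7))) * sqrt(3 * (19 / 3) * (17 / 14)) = -119442833461 * sqrt(4522) / 12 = -669335917178.36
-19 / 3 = -6.33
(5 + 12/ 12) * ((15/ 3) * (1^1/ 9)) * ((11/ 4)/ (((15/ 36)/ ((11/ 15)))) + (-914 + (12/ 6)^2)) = -15086/ 5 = -3017.20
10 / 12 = 5 / 6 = 0.83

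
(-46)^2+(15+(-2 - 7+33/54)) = 38207/18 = 2122.61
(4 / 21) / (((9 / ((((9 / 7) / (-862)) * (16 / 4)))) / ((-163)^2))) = -212552 / 63357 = -3.35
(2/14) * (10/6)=5/21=0.24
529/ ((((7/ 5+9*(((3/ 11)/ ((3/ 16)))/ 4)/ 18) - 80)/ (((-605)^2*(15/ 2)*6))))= -111112307.41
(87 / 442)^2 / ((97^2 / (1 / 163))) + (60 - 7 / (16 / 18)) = 31235731103037 / 599246639576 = 52.13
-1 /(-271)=1 /271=0.00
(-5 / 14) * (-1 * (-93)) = -465 / 14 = -33.21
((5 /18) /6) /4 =5 /432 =0.01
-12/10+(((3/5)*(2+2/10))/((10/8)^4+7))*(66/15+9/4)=-81654/302125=-0.27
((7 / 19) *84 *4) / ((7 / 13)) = 4368 / 19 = 229.89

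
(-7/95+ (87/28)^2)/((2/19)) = 713567/7840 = 91.02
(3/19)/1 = 3/19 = 0.16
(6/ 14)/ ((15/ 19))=19/ 35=0.54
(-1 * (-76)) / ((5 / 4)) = 304 / 5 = 60.80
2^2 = 4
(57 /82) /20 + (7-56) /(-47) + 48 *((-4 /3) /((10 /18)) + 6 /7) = -39376999 /539560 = -72.98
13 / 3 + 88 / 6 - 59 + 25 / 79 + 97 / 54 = -37.89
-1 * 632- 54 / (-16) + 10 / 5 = -5013 / 8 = -626.62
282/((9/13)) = 1222/3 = 407.33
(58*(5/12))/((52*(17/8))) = 145/663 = 0.22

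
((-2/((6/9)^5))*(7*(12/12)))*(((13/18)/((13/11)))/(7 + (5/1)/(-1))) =-2079/64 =-32.48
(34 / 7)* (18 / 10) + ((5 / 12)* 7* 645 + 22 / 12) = 794567 / 420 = 1891.83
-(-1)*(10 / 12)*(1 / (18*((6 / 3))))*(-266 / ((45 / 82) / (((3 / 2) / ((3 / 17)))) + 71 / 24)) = -927010 / 455103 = -2.04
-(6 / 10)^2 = -9 / 25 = -0.36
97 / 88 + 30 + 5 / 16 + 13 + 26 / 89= 44.71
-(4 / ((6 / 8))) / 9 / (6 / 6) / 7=-0.08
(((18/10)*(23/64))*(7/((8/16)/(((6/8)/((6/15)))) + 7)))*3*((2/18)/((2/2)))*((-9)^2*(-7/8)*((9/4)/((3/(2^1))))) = -2464749/111616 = -22.08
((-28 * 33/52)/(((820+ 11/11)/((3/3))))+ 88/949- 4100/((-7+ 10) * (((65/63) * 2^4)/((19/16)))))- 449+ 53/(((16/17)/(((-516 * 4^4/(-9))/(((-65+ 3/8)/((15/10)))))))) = -508671817135411/25779820352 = -19731.39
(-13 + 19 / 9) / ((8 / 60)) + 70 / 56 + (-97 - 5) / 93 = -30323 / 372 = -81.51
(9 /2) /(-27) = -1 /6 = -0.17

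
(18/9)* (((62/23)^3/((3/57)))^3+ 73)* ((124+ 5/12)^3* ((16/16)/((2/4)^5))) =309005384020691938110137414819/48631121859501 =6354066536104841.10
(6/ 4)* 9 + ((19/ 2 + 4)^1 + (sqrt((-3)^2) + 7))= 37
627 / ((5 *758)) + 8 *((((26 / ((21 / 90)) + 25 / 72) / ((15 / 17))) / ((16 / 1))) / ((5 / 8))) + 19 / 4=152228513 / 1432620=106.26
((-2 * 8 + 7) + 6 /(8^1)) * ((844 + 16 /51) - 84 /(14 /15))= -211585 /34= -6223.09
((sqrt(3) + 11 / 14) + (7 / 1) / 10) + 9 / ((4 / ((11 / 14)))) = sqrt(3) + 911 / 280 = 4.99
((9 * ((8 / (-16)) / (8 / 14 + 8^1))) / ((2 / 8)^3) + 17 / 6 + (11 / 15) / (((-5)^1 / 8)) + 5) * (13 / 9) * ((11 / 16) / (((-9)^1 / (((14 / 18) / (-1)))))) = -449449 / 194400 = -2.31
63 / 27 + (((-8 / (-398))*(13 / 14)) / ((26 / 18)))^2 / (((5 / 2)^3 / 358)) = 1700676683 / 727668375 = 2.34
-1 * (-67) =67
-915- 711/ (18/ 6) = -1152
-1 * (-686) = 686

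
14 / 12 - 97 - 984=-6479 / 6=-1079.83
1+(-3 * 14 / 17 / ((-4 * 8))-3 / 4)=89 / 272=0.33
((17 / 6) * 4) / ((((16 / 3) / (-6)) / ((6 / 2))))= -153 / 4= -38.25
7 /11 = 0.64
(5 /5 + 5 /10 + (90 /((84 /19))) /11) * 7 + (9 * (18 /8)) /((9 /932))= 23325 /11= 2120.45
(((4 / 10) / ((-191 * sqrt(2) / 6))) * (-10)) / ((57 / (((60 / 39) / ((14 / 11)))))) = 440 * sqrt(2) / 330239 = 0.00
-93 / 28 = -3.32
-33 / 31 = -1.06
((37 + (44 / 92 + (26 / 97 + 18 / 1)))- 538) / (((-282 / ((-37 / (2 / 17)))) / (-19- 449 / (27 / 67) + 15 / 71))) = 122486030691521 / 201010869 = 609350.29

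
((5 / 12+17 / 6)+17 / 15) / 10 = 263 / 600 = 0.44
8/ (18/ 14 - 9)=-1.04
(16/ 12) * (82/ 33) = 328/ 99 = 3.31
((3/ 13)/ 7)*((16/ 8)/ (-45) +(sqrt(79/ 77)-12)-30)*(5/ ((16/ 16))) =-1892/ 273 +15*sqrt(6083)/ 7007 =-6.76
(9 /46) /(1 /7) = 1.37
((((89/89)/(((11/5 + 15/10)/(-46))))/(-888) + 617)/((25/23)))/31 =116567519/6365850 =18.31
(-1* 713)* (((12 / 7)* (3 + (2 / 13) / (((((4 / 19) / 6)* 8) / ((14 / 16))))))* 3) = -18577215 / 1456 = -12759.08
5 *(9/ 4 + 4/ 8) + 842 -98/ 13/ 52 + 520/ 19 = 11340911/ 12844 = 882.97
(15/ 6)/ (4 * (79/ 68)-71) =-85/ 2256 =-0.04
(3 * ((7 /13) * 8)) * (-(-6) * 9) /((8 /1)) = 1134 /13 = 87.23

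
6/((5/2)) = 12/5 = 2.40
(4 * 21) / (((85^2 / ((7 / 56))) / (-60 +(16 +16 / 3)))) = -0.06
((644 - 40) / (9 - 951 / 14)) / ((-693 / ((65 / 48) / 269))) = 1963 / 26364690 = 0.00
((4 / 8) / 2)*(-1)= -0.25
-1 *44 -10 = -54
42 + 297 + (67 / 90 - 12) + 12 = 339.74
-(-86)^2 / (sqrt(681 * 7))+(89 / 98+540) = 53009 / 98 - 7396 * sqrt(4767) / 4767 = 433.79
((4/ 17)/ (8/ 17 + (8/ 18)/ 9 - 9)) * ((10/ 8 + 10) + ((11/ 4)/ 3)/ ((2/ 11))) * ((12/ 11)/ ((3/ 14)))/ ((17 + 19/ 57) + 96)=-13041/ 642235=-0.02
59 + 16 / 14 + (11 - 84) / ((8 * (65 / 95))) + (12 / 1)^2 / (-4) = 7867 / 728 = 10.81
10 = 10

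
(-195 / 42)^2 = 4225 / 196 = 21.56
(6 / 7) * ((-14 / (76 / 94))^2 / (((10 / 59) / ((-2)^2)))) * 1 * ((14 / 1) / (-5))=-153269256 / 9025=-16982.74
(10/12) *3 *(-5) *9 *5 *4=-2250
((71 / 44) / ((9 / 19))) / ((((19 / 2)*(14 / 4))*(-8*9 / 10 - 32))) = -355 / 135828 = -0.00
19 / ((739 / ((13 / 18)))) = 247 / 13302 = 0.02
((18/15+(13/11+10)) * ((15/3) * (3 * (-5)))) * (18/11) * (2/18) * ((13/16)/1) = -137.18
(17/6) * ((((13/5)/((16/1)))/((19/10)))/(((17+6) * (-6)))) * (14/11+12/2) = -1105/86526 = -0.01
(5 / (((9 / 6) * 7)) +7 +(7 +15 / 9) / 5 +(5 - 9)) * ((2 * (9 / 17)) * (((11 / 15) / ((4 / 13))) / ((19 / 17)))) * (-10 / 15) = -78221 / 9975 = -7.84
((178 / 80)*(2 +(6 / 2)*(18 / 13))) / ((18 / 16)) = 1424 / 117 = 12.17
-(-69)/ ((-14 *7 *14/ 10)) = -345/ 686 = -0.50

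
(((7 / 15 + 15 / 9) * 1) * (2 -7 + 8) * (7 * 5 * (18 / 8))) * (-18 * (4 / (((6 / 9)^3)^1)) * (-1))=122472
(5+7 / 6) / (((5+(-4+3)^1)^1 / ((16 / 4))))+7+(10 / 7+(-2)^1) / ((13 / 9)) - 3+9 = 10249 / 546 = 18.77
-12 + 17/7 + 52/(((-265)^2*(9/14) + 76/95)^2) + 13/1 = 239681856649864/69907207669327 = 3.43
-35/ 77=-5/ 11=-0.45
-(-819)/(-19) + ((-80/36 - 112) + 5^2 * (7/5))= -20918/171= -122.33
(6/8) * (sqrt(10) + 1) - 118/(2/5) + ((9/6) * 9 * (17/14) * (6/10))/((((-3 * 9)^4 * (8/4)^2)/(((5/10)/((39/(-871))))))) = -6486730619/22044960 + 3 * sqrt(10)/4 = -291.88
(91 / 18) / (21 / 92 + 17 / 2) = 4186 / 7227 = 0.58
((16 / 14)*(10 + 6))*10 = 1280 / 7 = 182.86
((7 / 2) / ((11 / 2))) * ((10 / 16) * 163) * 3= 194.49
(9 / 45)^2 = 1 / 25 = 0.04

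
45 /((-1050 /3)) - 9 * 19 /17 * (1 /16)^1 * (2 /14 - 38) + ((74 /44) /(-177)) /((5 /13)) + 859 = 467435527 /529584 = 882.65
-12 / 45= -4 / 15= -0.27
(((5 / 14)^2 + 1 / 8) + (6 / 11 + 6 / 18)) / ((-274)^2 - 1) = 2927 / 194234040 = 0.00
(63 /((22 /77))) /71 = 441 /142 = 3.11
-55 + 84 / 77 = -593 / 11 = -53.91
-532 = -532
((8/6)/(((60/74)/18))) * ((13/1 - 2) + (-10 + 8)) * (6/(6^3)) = 37/5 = 7.40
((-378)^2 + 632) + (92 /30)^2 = 32293216 /225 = 143525.40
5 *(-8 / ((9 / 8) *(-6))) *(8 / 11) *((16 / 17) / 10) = 2048 / 5049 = 0.41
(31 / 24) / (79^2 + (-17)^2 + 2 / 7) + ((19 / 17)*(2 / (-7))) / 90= -6560879 / 1958302080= -0.00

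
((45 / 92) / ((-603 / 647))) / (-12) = 3235 / 73968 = 0.04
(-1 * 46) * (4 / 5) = -184 / 5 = -36.80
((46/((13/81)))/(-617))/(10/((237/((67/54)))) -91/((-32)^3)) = -781276741632/92719463369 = -8.43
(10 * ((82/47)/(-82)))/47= -10/2209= -0.00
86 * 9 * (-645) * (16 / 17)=-7987680 / 17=-469863.53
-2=-2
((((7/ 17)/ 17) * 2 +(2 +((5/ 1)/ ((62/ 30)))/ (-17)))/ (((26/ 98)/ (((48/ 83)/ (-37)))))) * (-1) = 40165104/ 357670157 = 0.11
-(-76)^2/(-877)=6.59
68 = 68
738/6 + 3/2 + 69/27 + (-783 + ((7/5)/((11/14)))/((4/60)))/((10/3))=-49414/495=-99.83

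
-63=-63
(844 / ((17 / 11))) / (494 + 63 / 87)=269236 / 243899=1.10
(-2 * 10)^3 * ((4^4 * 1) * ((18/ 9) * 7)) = -28672000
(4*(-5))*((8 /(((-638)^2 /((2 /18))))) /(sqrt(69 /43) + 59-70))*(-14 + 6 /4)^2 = 0.00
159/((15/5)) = 53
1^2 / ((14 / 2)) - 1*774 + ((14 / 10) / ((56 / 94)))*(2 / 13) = -703881 / 910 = -773.50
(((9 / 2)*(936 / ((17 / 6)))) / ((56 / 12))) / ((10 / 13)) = 246402 / 595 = 414.12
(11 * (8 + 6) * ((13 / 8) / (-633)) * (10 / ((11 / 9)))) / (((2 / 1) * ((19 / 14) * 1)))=-9555 / 8018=-1.19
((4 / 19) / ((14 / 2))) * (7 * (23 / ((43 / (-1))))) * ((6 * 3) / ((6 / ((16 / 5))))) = -4416 / 4085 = -1.08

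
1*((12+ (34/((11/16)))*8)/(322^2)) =1121/285131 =0.00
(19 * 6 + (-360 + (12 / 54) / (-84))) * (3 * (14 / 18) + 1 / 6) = -464945 / 756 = -615.01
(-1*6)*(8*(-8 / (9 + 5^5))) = 192 / 1567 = 0.12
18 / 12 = 3 / 2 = 1.50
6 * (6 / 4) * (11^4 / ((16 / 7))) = 922383 / 16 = 57648.94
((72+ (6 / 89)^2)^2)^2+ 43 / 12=1269816587260210932455275 / 47239065668424972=26880645.70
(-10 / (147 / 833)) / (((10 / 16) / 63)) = -5712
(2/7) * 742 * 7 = 1484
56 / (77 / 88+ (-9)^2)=448 / 655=0.68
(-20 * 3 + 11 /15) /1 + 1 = -874 /15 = -58.27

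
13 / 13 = 1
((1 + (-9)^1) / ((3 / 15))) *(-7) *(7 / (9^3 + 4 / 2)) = 1960 / 731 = 2.68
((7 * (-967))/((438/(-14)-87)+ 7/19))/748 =900277/11730884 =0.08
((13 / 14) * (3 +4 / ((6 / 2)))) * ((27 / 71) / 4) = 1521 / 3976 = 0.38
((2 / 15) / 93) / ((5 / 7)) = 14 / 6975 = 0.00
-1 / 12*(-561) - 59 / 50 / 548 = 1280891 / 27400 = 46.75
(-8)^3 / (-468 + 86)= 256 / 191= 1.34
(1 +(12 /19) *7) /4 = 103 /76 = 1.36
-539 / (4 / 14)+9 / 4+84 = -7201 / 4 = -1800.25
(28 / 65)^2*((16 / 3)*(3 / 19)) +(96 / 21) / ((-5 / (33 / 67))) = -11070944 / 37648975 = -0.29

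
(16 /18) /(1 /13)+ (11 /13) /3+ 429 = 51578 /117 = 440.84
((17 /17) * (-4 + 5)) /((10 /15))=3 /2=1.50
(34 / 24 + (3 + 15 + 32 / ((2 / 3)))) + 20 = 1049 / 12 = 87.42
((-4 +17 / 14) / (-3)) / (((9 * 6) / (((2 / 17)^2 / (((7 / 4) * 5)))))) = 0.00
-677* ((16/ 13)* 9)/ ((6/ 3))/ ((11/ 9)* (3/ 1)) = -146232/ 143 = -1022.60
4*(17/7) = 68/7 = 9.71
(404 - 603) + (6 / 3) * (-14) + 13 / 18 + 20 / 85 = -69169 / 306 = -226.04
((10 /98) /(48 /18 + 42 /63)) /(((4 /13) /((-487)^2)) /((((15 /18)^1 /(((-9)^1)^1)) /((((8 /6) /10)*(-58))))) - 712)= -231239775 /5378328028304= -0.00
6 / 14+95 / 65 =172 / 91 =1.89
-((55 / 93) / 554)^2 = -3025 / 2654516484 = -0.00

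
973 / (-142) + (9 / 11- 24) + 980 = 1483847 / 1562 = 949.97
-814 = -814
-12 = -12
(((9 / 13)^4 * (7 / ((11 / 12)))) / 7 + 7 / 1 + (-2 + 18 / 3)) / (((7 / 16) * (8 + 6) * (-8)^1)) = -3534613 / 15394379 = -0.23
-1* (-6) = 6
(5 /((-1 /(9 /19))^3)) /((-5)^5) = 729 /4286875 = 0.00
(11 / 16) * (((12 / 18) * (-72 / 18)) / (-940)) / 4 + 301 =6790571 / 22560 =301.00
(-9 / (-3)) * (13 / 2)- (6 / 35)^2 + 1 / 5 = 48193 / 2450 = 19.67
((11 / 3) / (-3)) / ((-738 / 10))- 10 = -33155 / 3321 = -9.98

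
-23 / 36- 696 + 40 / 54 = -75157 / 108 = -695.90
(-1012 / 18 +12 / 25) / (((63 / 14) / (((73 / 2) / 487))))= -915566 / 986175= -0.93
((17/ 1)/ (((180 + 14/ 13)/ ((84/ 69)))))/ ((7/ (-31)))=-0.51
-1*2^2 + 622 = 618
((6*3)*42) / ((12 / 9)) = 567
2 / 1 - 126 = -124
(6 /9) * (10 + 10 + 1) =14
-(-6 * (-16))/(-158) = 48/79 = 0.61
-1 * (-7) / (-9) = -7 / 9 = -0.78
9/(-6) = -3/2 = -1.50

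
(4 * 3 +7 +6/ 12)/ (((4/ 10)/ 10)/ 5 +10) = 1625/ 834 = 1.95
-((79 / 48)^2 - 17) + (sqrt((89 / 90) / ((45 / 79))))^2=8308543 / 518400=16.03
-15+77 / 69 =-958 / 69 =-13.88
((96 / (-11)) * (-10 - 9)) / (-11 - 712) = -0.23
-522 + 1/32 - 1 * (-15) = -506.97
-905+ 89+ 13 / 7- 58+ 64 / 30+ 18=-89461 / 105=-852.01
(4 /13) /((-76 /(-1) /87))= 87 /247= 0.35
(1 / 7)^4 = 0.00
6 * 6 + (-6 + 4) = 34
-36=-36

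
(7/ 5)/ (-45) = -7/ 225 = -0.03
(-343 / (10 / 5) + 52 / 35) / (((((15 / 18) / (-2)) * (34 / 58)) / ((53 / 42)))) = 18291837 / 20825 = 878.36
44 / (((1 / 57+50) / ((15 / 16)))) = 9405 / 11404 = 0.82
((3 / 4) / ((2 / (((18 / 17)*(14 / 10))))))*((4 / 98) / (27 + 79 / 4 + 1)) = 54 / 113645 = 0.00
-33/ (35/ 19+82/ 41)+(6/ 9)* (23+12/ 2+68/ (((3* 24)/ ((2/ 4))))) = 11.06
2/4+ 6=6.50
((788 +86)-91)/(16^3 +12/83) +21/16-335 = -333.50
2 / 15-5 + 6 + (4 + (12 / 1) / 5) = 113 / 15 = 7.53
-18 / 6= -3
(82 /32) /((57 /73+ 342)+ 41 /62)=92783 /12435352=0.01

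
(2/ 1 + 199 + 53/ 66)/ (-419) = -13319/ 27654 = -0.48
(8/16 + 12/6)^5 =3125/32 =97.66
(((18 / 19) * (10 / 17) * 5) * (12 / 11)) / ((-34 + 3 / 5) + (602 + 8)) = 18000 / 3414433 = 0.01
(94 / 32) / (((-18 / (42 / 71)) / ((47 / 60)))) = -15463 / 204480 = -0.08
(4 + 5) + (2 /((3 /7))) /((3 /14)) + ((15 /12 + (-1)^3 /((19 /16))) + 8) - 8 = 21331 /684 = 31.19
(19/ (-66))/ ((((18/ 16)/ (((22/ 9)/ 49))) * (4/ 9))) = -38/ 1323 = -0.03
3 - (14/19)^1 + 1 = 62/19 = 3.26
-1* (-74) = 74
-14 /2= -7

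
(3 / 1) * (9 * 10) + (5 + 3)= 278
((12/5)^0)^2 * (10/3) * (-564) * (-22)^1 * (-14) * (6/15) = -231616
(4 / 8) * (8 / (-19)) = -4 / 19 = -0.21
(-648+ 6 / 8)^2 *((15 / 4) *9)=904894335 / 64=14138973.98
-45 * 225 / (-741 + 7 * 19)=10125 / 608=16.65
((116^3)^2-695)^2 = 5936027038444735593938641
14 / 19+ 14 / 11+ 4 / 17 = 7976 / 3553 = 2.24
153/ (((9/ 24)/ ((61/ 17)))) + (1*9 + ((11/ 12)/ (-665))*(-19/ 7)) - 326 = 3372191/ 2940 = 1147.00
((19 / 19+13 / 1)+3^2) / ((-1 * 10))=-23 / 10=-2.30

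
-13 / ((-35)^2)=-13 / 1225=-0.01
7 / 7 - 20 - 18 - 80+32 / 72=-1049 / 9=-116.56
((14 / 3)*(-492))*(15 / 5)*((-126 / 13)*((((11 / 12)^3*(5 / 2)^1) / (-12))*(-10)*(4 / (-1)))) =-66849475 / 156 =-428522.28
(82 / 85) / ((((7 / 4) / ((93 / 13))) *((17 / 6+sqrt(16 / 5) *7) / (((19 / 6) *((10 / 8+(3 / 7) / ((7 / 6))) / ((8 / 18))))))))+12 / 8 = 75765696 / 119407561+2480295492 *sqrt(5) / 1449948955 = 4.46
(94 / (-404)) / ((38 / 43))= -2021 / 7676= -0.26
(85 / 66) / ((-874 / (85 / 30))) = -1445 / 346104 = -0.00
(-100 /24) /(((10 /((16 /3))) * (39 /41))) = -820 /351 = -2.34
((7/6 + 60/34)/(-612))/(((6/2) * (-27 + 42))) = -299/2809080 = -0.00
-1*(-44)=44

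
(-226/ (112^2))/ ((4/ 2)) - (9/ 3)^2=-113009/ 12544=-9.01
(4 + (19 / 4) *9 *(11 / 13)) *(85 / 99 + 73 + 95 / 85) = 263600465 / 87516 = 3012.03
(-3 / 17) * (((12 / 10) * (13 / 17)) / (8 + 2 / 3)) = -27 / 1445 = -0.02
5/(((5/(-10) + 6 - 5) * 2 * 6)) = 5/6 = 0.83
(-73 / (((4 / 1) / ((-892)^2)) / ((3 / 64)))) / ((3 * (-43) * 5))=3630217 / 3440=1055.30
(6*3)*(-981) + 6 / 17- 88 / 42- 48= -17707.74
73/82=0.89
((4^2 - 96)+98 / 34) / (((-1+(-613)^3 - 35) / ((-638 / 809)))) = -836418 / 3167954493049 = -0.00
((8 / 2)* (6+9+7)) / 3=29.33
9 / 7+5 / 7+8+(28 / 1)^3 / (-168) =-120.67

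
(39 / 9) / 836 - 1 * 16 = -40115 / 2508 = -15.99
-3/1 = -3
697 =697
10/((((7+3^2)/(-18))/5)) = -225/4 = -56.25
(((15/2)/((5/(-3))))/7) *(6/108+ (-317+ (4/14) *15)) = 39395/196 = 200.99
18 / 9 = 2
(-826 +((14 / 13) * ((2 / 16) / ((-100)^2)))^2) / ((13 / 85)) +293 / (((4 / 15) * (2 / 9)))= -456.39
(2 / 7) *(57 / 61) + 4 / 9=2734 / 3843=0.71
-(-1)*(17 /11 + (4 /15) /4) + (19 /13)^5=507320273 /61263345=8.28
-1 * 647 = -647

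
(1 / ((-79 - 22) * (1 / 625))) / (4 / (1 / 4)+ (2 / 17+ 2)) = -10625 / 31108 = -0.34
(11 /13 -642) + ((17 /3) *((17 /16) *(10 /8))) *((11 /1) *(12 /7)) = -726885 /1456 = -499.23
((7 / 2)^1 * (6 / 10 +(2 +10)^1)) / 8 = 441 / 80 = 5.51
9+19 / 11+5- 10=63 / 11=5.73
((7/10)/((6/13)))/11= 91/660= 0.14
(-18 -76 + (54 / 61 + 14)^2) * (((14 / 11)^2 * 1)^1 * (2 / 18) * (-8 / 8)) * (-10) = 310130800 / 1350723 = 229.60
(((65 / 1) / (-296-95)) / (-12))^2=4225 / 22014864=0.00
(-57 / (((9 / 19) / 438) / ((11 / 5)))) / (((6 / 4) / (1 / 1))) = -1159532 / 15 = -77302.13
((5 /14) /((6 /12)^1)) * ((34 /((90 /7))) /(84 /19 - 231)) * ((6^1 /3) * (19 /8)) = -6137 /154980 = -0.04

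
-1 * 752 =-752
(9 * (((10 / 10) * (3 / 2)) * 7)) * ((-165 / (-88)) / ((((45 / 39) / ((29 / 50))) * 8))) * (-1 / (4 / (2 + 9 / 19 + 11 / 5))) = -7909083 / 608000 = -13.01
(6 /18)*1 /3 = 1 /9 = 0.11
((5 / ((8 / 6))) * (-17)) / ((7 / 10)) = -1275 / 14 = -91.07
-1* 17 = -17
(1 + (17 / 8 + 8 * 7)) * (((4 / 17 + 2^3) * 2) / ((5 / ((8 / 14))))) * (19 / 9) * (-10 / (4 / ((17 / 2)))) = -44935 / 9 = -4992.78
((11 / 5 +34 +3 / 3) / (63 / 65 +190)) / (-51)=-806 / 211021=-0.00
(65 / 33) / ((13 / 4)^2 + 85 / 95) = 19760 / 114939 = 0.17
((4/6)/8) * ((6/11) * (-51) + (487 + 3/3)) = 2531/66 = 38.35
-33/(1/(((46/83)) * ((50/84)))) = -6325/581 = -10.89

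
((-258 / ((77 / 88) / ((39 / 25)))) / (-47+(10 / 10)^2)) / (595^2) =40248 / 1424950625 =0.00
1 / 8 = 0.12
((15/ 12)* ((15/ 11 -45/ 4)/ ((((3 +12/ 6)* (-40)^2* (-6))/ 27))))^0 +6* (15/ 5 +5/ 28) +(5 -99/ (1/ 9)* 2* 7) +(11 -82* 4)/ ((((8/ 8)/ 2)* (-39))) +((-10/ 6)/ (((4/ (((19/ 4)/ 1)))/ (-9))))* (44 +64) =-11475743/ 1092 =-10508.92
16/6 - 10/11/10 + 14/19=2077/627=3.31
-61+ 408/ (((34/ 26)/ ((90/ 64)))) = 1511/ 4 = 377.75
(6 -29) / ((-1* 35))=23 / 35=0.66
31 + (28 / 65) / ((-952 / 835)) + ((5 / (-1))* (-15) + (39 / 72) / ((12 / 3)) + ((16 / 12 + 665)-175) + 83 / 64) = 8463597 / 14144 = 598.39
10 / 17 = 0.59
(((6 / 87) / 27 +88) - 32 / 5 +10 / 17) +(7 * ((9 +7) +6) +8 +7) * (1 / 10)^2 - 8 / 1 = 101004919 / 1331100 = 75.88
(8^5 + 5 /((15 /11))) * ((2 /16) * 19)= 1867985 /24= 77832.71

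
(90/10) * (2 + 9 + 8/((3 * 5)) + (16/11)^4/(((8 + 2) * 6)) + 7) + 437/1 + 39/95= 841327288/1390895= 604.88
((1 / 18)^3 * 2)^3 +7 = 173564379073 / 24794911296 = 7.00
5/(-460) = -1/92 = -0.01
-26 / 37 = -0.70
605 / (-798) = -605 / 798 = -0.76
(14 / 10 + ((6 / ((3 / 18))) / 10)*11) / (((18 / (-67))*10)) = -15.26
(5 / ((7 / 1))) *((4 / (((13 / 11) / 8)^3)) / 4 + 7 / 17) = 58002015 / 261443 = 221.85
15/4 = 3.75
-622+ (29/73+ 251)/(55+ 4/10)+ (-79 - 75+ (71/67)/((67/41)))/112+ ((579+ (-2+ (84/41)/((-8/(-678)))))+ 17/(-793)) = 43559338044674385/330542495292464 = 131.78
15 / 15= 1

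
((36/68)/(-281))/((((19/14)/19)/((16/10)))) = -1008/23885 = -0.04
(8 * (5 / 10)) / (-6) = -2 / 3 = -0.67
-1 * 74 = -74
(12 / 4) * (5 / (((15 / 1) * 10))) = 1 / 10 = 0.10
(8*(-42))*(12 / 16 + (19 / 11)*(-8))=48300 / 11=4390.91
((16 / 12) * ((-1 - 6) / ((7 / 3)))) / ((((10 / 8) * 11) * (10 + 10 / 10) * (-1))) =16 / 605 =0.03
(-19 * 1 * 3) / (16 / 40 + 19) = -285 / 97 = -2.94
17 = 17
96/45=32/15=2.13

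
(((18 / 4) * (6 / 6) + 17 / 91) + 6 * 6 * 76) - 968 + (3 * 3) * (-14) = 299697 / 182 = 1646.69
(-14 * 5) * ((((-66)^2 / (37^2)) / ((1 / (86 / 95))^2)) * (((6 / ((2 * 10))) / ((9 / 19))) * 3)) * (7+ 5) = -2706225984 / 650275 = -4161.66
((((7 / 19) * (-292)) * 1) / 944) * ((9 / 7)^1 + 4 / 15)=-11899 / 67260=-0.18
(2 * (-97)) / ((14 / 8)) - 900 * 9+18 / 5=-287254 / 35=-8207.26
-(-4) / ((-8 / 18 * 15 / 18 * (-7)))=54 / 35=1.54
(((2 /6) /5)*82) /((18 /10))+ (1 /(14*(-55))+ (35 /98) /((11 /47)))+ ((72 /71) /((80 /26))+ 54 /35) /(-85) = 4.54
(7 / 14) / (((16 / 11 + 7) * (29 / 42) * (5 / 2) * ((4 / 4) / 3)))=462 / 4495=0.10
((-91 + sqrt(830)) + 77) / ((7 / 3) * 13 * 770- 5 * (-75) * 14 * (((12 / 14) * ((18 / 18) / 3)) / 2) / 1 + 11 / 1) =-42 / 72353 + 3 * sqrt(830) / 72353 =0.00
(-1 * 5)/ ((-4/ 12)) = 15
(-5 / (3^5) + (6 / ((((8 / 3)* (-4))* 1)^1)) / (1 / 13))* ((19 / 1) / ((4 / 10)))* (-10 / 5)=2708545 / 3888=696.64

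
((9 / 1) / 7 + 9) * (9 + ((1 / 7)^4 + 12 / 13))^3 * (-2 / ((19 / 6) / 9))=-231076907469606290688 / 4044437961419401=-57134.49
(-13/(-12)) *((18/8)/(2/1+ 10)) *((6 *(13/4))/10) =507/1280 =0.40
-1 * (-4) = 4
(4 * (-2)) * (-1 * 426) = 3408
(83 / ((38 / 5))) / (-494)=-415 / 18772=-0.02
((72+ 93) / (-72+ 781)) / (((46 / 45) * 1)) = 7425 / 32614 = 0.23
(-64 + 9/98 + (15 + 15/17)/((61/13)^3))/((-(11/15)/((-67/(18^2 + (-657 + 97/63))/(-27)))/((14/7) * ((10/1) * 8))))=-323057403175400/3102210384889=-104.14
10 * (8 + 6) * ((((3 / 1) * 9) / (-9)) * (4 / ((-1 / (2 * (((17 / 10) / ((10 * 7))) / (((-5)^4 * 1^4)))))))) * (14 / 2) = 2856 / 3125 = 0.91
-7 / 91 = -1 / 13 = -0.08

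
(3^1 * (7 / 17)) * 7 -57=-822 / 17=-48.35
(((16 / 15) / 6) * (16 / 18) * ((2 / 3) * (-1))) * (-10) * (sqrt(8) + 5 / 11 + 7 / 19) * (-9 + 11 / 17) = -72704 * sqrt(2) / 4131- 6252544 / 863379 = -32.13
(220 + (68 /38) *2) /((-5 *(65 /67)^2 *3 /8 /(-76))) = 203405568 /21125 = 9628.67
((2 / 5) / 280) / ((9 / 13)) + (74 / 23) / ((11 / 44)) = 1865099 / 144900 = 12.87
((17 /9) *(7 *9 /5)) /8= 119 /40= 2.98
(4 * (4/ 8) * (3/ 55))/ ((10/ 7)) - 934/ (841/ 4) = -1009739/ 231275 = -4.37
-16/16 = -1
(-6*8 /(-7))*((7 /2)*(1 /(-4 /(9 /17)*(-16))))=27 /136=0.20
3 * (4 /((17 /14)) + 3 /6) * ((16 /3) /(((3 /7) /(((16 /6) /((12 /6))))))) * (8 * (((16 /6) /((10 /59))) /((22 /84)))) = 254593024 /2805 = 90764.00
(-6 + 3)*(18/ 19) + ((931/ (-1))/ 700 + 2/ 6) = -21881/ 5700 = -3.84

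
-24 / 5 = -4.80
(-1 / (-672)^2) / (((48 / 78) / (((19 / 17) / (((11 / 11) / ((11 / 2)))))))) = -2717 / 122830848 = -0.00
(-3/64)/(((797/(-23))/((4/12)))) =23/51008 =0.00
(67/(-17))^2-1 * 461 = -445.47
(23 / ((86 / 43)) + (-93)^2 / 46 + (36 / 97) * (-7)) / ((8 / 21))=9226077 / 17848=516.92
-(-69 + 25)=44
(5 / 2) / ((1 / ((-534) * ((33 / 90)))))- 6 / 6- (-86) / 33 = -32201 / 66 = -487.89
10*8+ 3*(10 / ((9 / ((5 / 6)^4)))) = 158645 / 1944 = 81.61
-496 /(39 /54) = -8928 /13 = -686.77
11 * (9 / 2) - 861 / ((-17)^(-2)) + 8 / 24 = -1492675 / 6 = -248779.17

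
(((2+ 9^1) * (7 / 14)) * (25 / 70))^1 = 55 / 28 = 1.96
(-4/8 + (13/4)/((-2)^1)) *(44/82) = -187/164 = -1.14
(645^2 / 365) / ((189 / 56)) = 73960 / 219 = 337.72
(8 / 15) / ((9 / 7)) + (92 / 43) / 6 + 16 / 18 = 9638 / 5805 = 1.66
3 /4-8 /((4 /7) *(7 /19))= -149 /4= -37.25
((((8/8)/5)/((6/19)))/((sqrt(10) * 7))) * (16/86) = 38 * sqrt(10)/22575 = 0.01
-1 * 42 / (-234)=7 / 39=0.18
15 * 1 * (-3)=-45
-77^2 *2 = -11858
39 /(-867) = -13 /289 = -0.04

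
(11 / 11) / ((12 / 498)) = 83 / 2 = 41.50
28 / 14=2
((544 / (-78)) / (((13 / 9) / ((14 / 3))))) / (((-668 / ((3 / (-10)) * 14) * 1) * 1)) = -19992 / 141115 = -0.14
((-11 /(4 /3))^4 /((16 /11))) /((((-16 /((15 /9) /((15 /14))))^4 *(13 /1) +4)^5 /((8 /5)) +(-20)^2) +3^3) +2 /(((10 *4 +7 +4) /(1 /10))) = 13324973346274542505380086716500909899339727317 /3397868203300008338804237553362015863379011522560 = 0.00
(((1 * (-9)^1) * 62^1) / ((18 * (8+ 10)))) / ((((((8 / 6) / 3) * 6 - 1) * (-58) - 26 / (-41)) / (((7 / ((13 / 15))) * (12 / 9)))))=44485 / 230334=0.19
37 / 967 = 0.04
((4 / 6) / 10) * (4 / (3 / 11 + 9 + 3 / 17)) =0.03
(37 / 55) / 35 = 37 / 1925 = 0.02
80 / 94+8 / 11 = 816 / 517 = 1.58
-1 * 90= -90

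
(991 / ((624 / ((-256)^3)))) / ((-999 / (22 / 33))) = 2078277632 / 116883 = 17780.84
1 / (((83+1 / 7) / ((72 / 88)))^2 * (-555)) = -147 / 842481860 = -0.00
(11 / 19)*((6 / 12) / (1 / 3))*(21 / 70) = 99 / 380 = 0.26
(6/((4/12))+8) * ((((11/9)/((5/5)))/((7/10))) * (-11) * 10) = -314600/63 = -4993.65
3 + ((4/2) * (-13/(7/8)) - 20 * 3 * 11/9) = -2101/21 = -100.05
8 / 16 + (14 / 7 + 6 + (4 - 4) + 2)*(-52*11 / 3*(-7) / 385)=211 / 6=35.17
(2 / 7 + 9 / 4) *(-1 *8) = -142 / 7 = -20.29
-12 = -12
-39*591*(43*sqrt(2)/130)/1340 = -76239*sqrt(2)/13400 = -8.05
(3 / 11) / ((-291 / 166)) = -166 / 1067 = -0.16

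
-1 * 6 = -6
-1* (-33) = 33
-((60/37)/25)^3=-1728/6331625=-0.00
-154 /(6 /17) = -1309 /3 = -436.33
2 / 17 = 0.12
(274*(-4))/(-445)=1096/445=2.46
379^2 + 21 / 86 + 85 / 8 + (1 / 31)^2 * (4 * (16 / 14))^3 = 16288741538581 / 113390312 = 143651.97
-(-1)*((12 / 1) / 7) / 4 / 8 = 3 / 56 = 0.05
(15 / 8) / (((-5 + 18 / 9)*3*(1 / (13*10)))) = -325 / 12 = -27.08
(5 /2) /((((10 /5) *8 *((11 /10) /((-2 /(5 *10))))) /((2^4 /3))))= -1 /33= -0.03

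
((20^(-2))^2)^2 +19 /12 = 121600000003 /76800000000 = 1.58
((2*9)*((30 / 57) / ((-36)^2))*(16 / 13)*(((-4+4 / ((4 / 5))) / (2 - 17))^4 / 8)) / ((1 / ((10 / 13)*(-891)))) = -0.00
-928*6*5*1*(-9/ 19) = 250560/ 19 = 13187.37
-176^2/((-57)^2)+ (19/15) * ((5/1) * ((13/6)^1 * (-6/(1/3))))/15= -422381/16245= -26.00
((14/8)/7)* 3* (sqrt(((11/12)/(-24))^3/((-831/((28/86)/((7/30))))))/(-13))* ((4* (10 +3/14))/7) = -121* sqrt(1310210)/1344704256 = -0.00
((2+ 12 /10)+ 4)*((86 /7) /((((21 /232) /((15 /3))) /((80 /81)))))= 6384640 /1323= 4825.88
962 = 962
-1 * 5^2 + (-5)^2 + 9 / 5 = 9 / 5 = 1.80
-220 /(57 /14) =-3080 /57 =-54.04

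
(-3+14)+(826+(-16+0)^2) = 1093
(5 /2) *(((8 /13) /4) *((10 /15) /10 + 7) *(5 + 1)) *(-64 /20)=-3392 /65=-52.18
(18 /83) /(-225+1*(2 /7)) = -126 /130559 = -0.00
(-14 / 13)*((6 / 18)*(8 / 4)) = -28 / 39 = -0.72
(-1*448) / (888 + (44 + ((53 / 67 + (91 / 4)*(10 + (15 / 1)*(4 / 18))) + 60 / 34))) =-1530816 / 4229867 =-0.36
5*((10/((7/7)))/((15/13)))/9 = 130/27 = 4.81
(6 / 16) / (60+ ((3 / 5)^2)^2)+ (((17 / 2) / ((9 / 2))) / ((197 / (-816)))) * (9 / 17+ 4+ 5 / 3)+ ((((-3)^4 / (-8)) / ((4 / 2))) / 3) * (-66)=5588391527 / 88841484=62.90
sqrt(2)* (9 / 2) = 9* sqrt(2) / 2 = 6.36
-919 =-919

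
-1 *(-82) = 82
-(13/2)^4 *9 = -16065.56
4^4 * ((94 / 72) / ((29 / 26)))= 78208 / 261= 299.65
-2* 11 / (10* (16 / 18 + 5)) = -99 / 265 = -0.37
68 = 68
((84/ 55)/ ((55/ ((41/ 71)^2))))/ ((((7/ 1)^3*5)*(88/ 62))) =156333/ 41096122375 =0.00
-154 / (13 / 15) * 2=-4620 / 13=-355.38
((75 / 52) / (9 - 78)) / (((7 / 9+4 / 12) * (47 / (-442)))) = 0.18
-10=-10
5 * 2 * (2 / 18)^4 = 0.00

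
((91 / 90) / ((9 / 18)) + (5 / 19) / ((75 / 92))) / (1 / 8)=3208 / 171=18.76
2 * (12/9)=2.67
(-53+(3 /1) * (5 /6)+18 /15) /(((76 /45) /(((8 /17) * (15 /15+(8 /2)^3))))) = -892.89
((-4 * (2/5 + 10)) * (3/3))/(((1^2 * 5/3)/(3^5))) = -151632/25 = -6065.28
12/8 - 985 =-1967/2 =-983.50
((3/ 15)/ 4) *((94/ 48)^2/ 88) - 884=-896161631/ 1013760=-884.00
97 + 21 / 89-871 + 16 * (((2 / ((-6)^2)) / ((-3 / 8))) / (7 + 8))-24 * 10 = -1013.92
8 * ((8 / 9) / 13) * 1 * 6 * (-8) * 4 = -4096 / 39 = -105.03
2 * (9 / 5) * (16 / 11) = 288 / 55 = 5.24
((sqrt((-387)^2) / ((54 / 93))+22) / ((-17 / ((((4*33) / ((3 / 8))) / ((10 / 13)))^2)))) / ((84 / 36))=-636045696 / 175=-3634546.83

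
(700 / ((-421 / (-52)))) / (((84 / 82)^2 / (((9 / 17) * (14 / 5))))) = 874120 / 7157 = 122.13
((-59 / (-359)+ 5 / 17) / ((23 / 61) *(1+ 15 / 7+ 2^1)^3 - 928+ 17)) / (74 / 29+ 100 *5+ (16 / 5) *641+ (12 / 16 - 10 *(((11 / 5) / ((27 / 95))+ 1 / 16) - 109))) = -366710558256 / 2452510165340479421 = -0.00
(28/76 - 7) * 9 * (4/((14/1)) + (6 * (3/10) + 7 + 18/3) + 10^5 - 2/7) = -567083916/95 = -5969304.38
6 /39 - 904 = -11750 /13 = -903.85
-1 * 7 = -7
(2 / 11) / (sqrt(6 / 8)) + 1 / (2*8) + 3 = 4*sqrt(3) / 33 + 49 / 16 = 3.27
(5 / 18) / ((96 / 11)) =55 / 1728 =0.03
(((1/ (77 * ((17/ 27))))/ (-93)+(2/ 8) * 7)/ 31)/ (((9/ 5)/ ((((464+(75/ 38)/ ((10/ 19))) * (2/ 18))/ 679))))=2656979035/ 1106974992816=0.00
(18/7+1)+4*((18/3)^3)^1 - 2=6059/7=865.57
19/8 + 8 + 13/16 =179/16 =11.19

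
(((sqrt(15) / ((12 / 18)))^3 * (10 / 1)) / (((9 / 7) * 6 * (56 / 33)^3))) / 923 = 2695275 * sqrt(15) / 185249792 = 0.06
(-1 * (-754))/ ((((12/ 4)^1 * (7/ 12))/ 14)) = 6032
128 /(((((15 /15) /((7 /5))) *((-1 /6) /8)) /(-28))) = 1204224 /5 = 240844.80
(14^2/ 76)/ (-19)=-49/ 361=-0.14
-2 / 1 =-2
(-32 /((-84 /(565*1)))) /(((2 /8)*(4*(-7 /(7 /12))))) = -17.94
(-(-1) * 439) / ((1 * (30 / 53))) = 23267 / 30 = 775.57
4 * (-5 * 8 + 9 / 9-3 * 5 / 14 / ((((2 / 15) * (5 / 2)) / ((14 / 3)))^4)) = -164796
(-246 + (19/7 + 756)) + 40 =3869/7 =552.71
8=8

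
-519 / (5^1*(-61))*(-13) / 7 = -6747 / 2135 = -3.16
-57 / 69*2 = -1.65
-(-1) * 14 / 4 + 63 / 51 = 161 / 34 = 4.74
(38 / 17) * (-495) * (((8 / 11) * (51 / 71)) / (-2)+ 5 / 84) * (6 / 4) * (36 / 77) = 101812545 / 650573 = 156.50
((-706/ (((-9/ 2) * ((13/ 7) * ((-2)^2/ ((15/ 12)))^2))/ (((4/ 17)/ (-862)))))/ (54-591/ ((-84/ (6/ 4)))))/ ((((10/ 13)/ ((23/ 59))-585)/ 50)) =1989155/ 664900499394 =0.00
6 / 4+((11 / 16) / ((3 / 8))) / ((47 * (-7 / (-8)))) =3049 / 1974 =1.54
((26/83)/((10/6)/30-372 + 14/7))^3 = -102503232/168834548902312873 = -0.00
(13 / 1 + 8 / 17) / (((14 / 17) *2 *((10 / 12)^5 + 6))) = 445176 / 348467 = 1.28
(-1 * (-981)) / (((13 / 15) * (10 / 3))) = 8829 / 26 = 339.58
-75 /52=-1.44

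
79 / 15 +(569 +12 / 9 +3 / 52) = 149671 / 260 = 575.66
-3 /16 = -0.19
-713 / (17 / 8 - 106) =5704 / 831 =6.86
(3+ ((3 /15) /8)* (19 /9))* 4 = 12.21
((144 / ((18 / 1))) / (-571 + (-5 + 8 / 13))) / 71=-13 / 66385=-0.00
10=10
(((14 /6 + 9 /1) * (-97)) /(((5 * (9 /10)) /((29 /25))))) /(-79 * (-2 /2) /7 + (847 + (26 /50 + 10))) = -1338988 /4105107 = -0.33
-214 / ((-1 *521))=214 / 521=0.41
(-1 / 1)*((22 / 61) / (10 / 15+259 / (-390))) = -8580 / 61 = -140.66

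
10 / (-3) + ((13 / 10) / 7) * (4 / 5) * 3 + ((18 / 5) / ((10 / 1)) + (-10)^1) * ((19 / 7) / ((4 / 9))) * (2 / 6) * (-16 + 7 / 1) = 72967 / 420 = 173.73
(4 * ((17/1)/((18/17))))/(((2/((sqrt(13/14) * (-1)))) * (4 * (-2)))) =289 * sqrt(182)/1008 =3.87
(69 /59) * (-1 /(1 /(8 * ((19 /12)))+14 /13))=-1.01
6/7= 0.86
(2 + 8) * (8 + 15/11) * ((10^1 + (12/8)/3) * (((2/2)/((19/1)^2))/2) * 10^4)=54075000/3971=13617.48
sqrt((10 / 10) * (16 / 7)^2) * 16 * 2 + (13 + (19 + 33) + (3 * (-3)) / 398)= 384803 / 2786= 138.12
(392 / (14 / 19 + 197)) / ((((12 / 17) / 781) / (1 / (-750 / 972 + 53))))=78527988 / 1869881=42.00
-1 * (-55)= 55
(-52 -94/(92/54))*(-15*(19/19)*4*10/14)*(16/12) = 6124.22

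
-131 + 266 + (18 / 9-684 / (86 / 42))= -8473 / 43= -197.05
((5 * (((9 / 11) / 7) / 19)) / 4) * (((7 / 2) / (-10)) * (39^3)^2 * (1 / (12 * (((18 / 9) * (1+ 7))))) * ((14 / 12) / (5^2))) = -24631206327 / 10700800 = -2301.81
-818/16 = -409/8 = -51.12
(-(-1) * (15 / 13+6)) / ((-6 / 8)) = -124 / 13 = -9.54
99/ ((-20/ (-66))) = 3267/ 10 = 326.70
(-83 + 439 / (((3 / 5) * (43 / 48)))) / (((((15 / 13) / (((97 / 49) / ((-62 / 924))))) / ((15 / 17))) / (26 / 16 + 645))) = -970256572857 / 90644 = -10704035.27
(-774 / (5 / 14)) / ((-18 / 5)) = 602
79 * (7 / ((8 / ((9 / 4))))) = 4977 / 32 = 155.53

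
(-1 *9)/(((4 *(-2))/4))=4.50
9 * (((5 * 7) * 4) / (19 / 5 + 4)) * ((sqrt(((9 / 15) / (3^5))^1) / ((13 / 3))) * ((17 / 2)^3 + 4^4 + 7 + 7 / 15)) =737177 * sqrt(5) / 1014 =1625.62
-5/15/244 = -1/732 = -0.00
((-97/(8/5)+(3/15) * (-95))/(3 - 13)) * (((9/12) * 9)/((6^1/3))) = 17199/640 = 26.87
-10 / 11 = -0.91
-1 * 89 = -89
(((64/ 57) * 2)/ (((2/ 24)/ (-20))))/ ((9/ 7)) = -71680/ 171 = -419.18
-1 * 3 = -3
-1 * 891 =-891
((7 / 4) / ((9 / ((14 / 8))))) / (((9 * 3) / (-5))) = -245 / 3888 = -0.06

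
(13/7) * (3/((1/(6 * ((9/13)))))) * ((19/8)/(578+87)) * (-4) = -81/245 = -0.33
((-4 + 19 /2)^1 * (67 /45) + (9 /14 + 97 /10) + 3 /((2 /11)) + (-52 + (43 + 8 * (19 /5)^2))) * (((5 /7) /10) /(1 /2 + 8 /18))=10.71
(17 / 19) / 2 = 17 / 38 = 0.45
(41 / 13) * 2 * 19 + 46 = 2156 / 13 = 165.85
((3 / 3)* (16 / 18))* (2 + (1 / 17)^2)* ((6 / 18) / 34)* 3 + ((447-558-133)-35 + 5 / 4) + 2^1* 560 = 49658779 / 58956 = 842.30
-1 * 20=-20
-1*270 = -270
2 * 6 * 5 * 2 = 120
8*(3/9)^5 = 8/243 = 0.03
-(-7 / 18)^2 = -0.15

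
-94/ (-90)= 47/ 45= 1.04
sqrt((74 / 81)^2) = 0.91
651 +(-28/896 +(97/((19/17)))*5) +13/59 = 38926015/35872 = 1085.14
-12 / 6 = -2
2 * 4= 8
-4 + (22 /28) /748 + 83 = 75209 /952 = 79.00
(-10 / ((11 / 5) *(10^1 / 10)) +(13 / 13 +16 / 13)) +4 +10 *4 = 41.69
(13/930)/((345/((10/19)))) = 13/609615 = 0.00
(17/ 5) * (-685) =-2329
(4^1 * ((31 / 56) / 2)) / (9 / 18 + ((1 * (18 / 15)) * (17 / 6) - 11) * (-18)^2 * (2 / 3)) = -155 / 229754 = -0.00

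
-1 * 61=-61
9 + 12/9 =10.33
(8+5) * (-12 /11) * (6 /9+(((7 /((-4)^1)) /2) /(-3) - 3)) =637 /22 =28.95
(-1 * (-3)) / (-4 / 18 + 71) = 27 / 637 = 0.04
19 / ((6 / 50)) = 158.33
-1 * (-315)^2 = -99225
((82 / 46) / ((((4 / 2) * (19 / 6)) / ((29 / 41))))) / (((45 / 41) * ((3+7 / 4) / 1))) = 4756 / 124545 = 0.04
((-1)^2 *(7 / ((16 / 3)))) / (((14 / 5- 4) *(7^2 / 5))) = -25 / 224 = -0.11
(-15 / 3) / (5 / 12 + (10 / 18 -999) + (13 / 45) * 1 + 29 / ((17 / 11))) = 15300 / 2995661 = 0.01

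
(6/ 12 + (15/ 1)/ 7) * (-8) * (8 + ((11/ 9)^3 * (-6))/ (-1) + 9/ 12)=-708661/ 1701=-416.61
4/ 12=0.33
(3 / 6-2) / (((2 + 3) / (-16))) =24 / 5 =4.80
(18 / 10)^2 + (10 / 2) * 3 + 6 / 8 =1899 / 100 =18.99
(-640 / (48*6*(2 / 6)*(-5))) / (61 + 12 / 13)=52 / 2415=0.02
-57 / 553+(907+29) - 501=240498 / 553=434.90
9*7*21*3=3969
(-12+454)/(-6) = -221/3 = -73.67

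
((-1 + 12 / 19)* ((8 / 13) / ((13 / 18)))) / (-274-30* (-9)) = 252 / 3211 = 0.08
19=19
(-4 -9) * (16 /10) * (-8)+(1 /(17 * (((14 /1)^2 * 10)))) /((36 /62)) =19960019 /119952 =166.40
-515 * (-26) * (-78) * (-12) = 12533040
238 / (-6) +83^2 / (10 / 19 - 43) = -162902 / 807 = -201.86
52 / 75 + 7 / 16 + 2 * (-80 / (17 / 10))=-1896931 / 20400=-92.99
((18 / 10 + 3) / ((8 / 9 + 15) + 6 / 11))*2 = 4752 / 8135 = 0.58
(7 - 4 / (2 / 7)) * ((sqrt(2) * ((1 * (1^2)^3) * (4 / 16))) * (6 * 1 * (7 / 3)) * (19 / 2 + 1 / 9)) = -8477 * sqrt(2) / 36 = -333.01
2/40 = 1/20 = 0.05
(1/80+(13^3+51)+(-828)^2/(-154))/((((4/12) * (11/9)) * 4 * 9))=-40726809/271040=-150.26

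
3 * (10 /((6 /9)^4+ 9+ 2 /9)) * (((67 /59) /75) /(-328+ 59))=-10854 /60547865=-0.00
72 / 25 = 2.88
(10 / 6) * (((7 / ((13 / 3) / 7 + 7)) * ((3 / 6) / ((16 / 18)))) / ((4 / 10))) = 2205 / 1024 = 2.15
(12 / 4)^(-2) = 1 / 9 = 0.11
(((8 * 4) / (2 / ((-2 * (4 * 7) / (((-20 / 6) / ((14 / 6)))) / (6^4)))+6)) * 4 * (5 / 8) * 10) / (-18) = -0.62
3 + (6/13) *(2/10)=201/65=3.09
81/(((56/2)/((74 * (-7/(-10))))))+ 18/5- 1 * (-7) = 3209/20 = 160.45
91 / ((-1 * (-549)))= 91 / 549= 0.17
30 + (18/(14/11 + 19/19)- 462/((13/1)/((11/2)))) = -51201/325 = -157.54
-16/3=-5.33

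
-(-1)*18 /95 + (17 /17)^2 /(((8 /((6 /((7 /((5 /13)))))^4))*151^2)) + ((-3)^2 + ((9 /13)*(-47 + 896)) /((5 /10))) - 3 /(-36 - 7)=7567557476774551404 /6387214846333685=1184.80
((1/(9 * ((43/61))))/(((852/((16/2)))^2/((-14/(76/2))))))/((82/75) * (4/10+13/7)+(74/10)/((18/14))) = -1494500/2400387725007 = -0.00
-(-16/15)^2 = -256/225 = -1.14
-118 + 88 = -30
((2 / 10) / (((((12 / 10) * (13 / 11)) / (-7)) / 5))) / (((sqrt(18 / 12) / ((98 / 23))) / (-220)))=4150300 * sqrt(6) / 2691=3777.82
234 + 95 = 329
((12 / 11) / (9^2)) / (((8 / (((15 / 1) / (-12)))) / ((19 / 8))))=-95 / 19008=-0.00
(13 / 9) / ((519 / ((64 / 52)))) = 16 / 4671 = 0.00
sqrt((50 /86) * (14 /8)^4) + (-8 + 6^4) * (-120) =-154560 + 245 * sqrt(43) /688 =-154557.66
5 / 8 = 0.62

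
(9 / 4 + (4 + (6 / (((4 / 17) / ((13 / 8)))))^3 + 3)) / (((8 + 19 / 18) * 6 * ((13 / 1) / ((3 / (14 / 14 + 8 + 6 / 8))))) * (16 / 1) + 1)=874416405 / 451342336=1.94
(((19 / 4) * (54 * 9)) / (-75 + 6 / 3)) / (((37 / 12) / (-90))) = 2493180 / 2701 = 923.06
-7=-7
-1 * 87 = -87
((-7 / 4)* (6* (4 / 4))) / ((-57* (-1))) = -7 / 38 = -0.18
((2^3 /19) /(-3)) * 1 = -8 /57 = -0.14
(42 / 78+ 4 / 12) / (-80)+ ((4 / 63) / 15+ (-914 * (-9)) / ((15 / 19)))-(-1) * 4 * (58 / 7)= 1027294913 / 98280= 10452.74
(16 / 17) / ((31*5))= 16 / 2635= 0.01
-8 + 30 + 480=502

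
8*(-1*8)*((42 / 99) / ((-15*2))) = 448 / 495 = 0.91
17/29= 0.59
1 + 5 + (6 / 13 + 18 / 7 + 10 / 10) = 913 / 91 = 10.03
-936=-936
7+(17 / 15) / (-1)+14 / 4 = 281 / 30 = 9.37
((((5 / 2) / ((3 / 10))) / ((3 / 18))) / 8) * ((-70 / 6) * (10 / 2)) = -4375 / 12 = -364.58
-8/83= -0.10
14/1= 14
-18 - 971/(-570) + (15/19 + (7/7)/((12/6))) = -4277/285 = -15.01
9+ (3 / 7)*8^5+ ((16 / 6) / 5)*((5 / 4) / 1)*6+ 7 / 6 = 14057.60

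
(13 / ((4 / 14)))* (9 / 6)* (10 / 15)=91 / 2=45.50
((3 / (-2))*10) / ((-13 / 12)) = 180 / 13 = 13.85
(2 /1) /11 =2 /11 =0.18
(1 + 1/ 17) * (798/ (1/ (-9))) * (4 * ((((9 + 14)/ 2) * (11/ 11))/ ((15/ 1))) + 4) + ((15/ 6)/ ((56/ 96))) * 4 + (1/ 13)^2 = -5401926221/ 100555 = -53721.11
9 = 9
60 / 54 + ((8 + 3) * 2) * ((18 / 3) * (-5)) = -5930 / 9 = -658.89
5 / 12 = 0.42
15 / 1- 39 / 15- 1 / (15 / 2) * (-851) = 1888 / 15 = 125.87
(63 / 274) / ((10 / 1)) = 63 / 2740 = 0.02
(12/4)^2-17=-8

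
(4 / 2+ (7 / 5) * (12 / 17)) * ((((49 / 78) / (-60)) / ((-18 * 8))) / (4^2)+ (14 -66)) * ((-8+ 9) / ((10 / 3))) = -71209076657 / 1527552000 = -46.62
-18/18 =-1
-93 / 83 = -1.12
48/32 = 3/2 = 1.50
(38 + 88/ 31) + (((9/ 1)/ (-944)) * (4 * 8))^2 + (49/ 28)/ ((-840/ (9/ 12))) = 2826765689/ 69063040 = 40.93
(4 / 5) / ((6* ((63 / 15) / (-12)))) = -8 / 21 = -0.38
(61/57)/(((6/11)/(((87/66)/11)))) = 1769/7524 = 0.24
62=62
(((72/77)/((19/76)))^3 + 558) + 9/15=1394536029/2282665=610.92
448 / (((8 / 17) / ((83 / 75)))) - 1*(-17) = 80291 / 75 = 1070.55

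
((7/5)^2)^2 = 3.84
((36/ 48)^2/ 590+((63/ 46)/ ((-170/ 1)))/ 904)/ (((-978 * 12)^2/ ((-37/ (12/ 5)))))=-0.00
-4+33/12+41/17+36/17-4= -49/68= -0.72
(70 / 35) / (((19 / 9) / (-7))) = -126 / 19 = -6.63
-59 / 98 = -0.60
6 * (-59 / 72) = -59 / 12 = -4.92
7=7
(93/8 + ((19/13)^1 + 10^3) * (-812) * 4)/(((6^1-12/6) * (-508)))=1600.76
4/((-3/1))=-4/3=-1.33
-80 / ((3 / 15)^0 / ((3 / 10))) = -24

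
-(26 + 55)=-81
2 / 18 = 1 / 9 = 0.11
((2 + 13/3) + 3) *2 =56/3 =18.67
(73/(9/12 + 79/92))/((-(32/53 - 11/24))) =-2135688/6845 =-312.01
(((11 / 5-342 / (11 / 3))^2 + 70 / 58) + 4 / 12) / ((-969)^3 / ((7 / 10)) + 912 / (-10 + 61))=-259805845243 / 40706604547321350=-0.00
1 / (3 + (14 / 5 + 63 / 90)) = 2 / 13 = 0.15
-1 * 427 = -427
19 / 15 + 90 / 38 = 1036 / 285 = 3.64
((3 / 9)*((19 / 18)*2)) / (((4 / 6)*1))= 19 / 18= 1.06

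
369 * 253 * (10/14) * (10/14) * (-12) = -28007100/49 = -571573.47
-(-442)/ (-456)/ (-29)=221/ 6612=0.03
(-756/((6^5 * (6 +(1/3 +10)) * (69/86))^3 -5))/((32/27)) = -405724221/673039423477392472328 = -0.00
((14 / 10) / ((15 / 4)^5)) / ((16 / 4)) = 1792 / 3796875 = 0.00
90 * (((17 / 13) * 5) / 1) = 588.46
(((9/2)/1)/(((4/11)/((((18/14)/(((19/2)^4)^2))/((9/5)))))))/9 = 1760/118884941287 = 0.00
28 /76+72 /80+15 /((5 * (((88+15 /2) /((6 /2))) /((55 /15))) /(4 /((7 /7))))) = 96191 /36290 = 2.65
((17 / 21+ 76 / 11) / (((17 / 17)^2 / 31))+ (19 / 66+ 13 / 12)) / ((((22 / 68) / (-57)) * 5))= -71821957 / 8470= -8479.57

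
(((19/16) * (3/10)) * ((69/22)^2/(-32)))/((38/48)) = -42849/309760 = -0.14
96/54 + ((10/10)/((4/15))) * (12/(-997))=15547/8973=1.73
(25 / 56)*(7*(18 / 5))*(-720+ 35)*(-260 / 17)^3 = 135445050000 / 4913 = 27568705.48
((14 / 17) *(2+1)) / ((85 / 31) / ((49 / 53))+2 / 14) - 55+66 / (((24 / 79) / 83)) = 962086285 / 53516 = 17977.54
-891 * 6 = -5346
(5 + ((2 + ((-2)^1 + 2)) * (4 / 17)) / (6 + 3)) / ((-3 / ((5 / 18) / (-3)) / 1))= 3865 / 24786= 0.16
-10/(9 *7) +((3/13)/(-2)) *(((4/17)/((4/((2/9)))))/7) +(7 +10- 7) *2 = 276247/13923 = 19.84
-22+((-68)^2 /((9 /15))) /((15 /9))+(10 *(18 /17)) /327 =8527566 /1853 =4602.03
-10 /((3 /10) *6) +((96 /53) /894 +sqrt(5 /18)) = -394706 /71073 +sqrt(10) /6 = -5.03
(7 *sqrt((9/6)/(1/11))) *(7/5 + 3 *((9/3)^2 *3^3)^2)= 5037061.42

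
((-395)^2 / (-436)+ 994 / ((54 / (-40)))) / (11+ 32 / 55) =-708419525 / 7498764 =-94.47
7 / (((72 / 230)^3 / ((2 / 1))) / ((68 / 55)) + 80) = 36196825 / 413742152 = 0.09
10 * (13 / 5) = 26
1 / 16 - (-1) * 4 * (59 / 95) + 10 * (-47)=-467.45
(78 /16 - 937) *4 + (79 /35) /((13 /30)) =-677639 /182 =-3723.29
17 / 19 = 0.89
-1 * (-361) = 361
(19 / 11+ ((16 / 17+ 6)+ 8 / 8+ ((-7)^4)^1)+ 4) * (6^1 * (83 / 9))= 74956138 / 561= 133611.65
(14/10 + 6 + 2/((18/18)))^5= 229345007/3125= 73390.40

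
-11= -11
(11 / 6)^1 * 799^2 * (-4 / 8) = -7022411 / 12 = -585200.92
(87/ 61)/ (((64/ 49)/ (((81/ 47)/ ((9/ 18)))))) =345303/ 91744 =3.76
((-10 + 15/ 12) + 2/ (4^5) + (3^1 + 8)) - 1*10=-3967/ 512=-7.75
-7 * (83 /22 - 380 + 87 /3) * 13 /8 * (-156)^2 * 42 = 44407508418 /11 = 4037046219.82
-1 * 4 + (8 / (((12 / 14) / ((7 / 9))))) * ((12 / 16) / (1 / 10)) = 454 / 9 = 50.44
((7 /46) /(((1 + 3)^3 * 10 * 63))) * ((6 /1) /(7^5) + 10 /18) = 84089 /40078644480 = 0.00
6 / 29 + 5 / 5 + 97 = 2848 / 29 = 98.21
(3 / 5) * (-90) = -54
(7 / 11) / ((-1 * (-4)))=7 / 44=0.16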